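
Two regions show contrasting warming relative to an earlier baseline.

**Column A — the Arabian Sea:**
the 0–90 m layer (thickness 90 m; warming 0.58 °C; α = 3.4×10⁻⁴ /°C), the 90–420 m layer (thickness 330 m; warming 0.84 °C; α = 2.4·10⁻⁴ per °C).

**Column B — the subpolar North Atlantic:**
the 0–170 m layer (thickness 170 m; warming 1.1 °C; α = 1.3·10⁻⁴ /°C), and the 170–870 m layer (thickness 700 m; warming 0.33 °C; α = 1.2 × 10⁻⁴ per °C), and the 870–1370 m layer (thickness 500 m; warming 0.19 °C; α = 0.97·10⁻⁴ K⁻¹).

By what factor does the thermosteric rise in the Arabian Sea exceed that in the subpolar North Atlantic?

A 0.58 × 90 × 3.4×10⁻⁴ = 0.017748 m
A 90–420 m: 2.4×10⁻⁴ × 0.84 × 330 = 0.066528 m
A total: 0.084276 m
B 170 × 1.1 × 1.3×10⁻⁴ = 0.02431 m
B 700 × 1.2×10⁻⁴ × 0.33 = 0.02772 m
B 500 × 0.97×10⁻⁴ × 0.19 = 0.009215 m
B total: 0.061245 m
Ratio: 0.084276 / 0.061245 ≈ 1.376

≈ 1.38×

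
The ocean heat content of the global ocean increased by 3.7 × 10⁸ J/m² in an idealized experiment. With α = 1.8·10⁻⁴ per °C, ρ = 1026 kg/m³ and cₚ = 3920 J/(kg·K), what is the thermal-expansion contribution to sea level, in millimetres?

17 mm

Δh = αQ/(ρcₚ) = 1.8×10⁻⁴ × 3.7×10⁸ / (1026 × 3920) ≈ 0.016559 m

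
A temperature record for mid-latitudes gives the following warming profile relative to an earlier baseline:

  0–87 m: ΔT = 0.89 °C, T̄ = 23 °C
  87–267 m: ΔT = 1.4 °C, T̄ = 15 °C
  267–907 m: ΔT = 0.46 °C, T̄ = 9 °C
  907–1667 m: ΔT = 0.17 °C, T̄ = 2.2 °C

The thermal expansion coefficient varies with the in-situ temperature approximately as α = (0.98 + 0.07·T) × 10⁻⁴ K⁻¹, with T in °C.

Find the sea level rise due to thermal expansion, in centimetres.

13.3 cm of thermosteric rise

Layer 1: α = (0.98 + 0.07×23)×10⁻⁴ = 2.59×10⁻⁴ K⁻¹
Layer 2: α = (0.98 + 0.07×15)×10⁻⁴ = 2.03×10⁻⁴ K⁻¹
Layer 3: α = (0.98 + 0.07×9)×10⁻⁴ = 1.61×10⁻⁴ K⁻¹
Layer 4: α = (0.98 + 0.07×2.2)×10⁻⁴ = 1.134×10⁻⁴ K⁻¹
Layer 1: 2.59×10⁻⁴ × 0.89 × 87 = 0.02005437 m
87–267 m: 180 × 1.4 × 2.03×10⁻⁴ = 0.051156 m
Layer 3: 1.61×10⁻⁴ × 0.46 × 640 = 0.0473984 m
907–1667 m: 0.17 × 1.134×10⁻⁴ × 760 = 0.01465128 m
Δh = 0.02005437 + 0.051156 + 0.0473984 + 0.01465128 = 0.13326005 m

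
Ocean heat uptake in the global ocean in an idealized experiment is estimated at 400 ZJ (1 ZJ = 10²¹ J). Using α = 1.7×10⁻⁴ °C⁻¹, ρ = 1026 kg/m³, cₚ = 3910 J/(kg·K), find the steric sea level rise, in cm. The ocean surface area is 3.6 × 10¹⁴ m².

Δh ≈ 4.7 cm

Per unit area: Q = 400×10²¹ / (3.6×10¹⁴) ≈ 1.111×10⁹ J/m²
Δh = αQ/(ρcₚ) = 1.7×10⁻⁴ × 1.111×10⁹ / (1026 × 3910) ≈ 0.04708 m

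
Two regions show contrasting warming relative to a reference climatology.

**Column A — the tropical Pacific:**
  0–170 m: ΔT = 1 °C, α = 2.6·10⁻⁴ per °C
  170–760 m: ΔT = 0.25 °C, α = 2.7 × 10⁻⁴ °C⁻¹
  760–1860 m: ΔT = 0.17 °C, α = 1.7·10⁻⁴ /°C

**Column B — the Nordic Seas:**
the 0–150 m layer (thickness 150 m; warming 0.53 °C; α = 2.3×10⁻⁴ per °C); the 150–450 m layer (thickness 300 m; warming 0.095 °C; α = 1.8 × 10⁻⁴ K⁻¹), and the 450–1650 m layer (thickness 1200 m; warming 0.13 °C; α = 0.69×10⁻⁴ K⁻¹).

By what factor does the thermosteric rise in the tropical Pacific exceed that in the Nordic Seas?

A Layer 1: 1 × 2.6×10⁻⁴ × 170 = 0.04420 m
A 170–760 m: 0.25 × 590 × 2.7×10⁻⁴ = 0.039825 m
A 760–1860 m: 1100 × 0.17 × 1.7×10⁻⁴ = 0.03179 m
A total: 0.115815 m
B Layer 1: 150 × 2.3×10⁻⁴ × 0.53 = 0.018285 m
B Layer 2: 300 × 0.095 × 1.8×10⁻⁴ = 0.00513 m
B 1200 × 0.13 × 0.69×10⁻⁴ = 0.010764 m
B total: 0.034179 m
Ratio: 0.115815 / 0.034179 ≈ 3.388

a factor of 3.39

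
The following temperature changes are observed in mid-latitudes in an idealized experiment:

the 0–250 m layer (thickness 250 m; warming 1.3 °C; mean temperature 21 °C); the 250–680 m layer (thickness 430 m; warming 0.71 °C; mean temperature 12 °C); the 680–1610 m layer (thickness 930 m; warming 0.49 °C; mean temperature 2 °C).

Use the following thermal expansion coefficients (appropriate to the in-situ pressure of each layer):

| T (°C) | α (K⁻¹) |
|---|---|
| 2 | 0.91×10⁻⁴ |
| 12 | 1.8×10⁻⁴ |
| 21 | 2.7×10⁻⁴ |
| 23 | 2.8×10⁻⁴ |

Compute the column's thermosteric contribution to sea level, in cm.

18.4 cm

Layer 1 at 21 °C → α = 2.7×10⁻⁴ K⁻¹
Layer 2 at 12 °C → α = 1.8×10⁻⁴ K⁻¹
Layer 3 at 2 °C → α = 0.91×10⁻⁴ K⁻¹
0–250 m: 250 × 1.3 × 2.7×10⁻⁴ = 0.08775 m
1.8×10⁻⁴ × 0.71 × 430 = 0.054954 m
680–1610 m: 0.49 × 0.91×10⁻⁴ × 930 = 0.0414687 m
Δh = 0.08775 + 0.054954 + 0.0414687 = 0.1841727 m ≈ 18.4 cm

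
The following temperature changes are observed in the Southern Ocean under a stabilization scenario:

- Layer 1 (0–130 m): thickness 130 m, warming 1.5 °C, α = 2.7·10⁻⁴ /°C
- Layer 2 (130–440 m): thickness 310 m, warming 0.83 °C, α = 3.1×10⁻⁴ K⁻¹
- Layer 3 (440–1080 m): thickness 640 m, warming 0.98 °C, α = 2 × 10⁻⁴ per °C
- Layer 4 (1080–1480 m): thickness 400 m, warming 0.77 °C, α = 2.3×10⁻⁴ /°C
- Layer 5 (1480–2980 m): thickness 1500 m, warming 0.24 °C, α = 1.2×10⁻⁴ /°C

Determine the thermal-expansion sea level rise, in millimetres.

0–130 m: 2.7×10⁻⁴ × 1.5 × 130 = 0.05265 m
Layer 2: 3.1×10⁻⁴ × 0.83 × 310 = 0.079763 m
2×10⁻⁴ × 0.98 × 640 = 0.12544 m
1080–1480 m: 0.77 × 400 × 2.3×10⁻⁴ = 0.07084 m
1500 × 1.2×10⁻⁴ × 0.24 = 0.04320 m
Δh = 0.05265 + 0.079763 + 0.12544 + 0.07084 + 0.04320 = 0.371893 m

370 mm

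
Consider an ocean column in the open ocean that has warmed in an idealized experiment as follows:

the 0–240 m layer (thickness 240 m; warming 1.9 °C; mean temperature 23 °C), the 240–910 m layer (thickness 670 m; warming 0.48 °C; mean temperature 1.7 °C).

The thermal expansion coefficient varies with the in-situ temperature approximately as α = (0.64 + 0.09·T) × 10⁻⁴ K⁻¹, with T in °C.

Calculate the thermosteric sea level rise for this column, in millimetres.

Δh ≈ 150 mm

Layer 1: α = (0.64 + 0.09×23)×10⁻⁴ = 2.71×10⁻⁴ K⁻¹
Layer 2: α = (0.64 + 0.09×1.7)×10⁻⁴ = 0.793×10⁻⁴ K⁻¹
1.9 × 2.71×10⁻⁴ × 240 = 0.123576 m
240–910 m: 0.48 × 0.793×10⁻⁴ × 670 = 0.02550288 m
Δh = 0.123576 + 0.02550288 = 0.14907888 m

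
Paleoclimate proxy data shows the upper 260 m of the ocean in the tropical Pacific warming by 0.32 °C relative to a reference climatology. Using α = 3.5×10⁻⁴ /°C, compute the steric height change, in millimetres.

Δh = αΔT·H = 3.5×10⁻⁴ × 0.32 × 260 = 0.02912 m

29.1 mm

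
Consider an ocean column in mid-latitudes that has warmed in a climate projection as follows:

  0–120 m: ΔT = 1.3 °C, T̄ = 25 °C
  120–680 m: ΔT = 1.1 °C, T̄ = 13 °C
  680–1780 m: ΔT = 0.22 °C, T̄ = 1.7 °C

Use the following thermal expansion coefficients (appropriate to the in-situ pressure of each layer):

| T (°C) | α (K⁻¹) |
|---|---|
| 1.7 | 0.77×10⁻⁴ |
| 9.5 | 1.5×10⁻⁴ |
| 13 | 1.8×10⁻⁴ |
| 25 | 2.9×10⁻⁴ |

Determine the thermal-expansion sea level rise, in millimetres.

175 mm of thermosteric rise

Layer 1 at 25 °C → α = 2.9×10⁻⁴ K⁻¹
Layer 2 at 13 °C → α = 1.8×10⁻⁴ K⁻¹
Layer 3 at 1.7 °C → α = 0.77×10⁻⁴ K⁻¹
Layer 1: 2.9×10⁻⁴ × 1.3 × 120 = 0.04524 m
120–680 m: 560 × 1.1 × 1.8×10⁻⁴ = 0.11088 m
1100 × 0.77×10⁻⁴ × 0.22 = 0.018634 m
Δh = 0.04524 + 0.11088 + 0.018634 = 0.174754 m ≈ 175 mm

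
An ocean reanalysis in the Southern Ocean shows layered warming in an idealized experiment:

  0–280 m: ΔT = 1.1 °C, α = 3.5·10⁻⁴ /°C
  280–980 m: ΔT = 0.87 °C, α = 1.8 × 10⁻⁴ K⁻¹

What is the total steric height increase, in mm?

Δh = 217 mm

0–280 m: 280 × 1.1 × 3.5×10⁻⁴ = 0.10780 m
280–980 m: 1.8×10⁻⁴ × 700 × 0.87 = 0.10962 m
Δh = 0.10780 + 0.10962 = 0.21742 m ≈ 217 mm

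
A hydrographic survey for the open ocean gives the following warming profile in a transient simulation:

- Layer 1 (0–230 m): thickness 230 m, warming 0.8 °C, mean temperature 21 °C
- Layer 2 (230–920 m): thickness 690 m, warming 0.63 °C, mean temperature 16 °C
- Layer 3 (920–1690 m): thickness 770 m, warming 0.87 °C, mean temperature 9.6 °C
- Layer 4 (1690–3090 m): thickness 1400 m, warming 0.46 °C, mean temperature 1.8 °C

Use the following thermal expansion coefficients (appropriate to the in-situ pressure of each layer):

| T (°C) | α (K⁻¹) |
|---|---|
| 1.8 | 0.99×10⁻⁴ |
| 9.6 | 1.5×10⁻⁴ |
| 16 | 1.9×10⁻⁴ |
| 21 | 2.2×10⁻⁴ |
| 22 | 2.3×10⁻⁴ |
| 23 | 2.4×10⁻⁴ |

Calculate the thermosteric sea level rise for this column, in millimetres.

Δh = 287 mm

Layer 1 at 21 °C → α = 2.2×10⁻⁴ K⁻¹
Layer 2 at 16 °C → α = 1.9×10⁻⁴ K⁻¹
Layer 3 at 9.6 °C → α = 1.5×10⁻⁴ K⁻¹
Layer 4 at 1.8 °C → α = 0.99×10⁻⁴ K⁻¹
Layer 1: 0.8 × 230 × 2.2×10⁻⁴ = 0.04048 m
Layer 2: 0.63 × 1.9×10⁻⁴ × 690 = 0.082593 m
920–1690 m: 770 × 1.5×10⁻⁴ × 0.87 = 0.100485 m
Layer 4: 0.99×10⁻⁴ × 0.46 × 1400 = 0.063756 m
Δh = 0.04048 + 0.082593 + 0.100485 + 0.063756 = 0.287314 m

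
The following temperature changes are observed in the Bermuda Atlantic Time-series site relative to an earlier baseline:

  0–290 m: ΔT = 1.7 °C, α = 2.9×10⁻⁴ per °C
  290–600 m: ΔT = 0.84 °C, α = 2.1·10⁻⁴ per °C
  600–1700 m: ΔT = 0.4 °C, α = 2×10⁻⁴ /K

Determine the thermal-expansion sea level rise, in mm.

about 286 mm

Layer 1: 2.9×10⁻⁴ × 290 × 1.7 = 0.14297 m
Layer 2: 0.84 × 2.1×10⁻⁴ × 310 = 0.054684 m
1100 × 2×10⁻⁴ × 0.4 = 0.08800 m
Δh = 0.14297 + 0.054684 + 0.08800 = 0.285654 m ≈ 286 mm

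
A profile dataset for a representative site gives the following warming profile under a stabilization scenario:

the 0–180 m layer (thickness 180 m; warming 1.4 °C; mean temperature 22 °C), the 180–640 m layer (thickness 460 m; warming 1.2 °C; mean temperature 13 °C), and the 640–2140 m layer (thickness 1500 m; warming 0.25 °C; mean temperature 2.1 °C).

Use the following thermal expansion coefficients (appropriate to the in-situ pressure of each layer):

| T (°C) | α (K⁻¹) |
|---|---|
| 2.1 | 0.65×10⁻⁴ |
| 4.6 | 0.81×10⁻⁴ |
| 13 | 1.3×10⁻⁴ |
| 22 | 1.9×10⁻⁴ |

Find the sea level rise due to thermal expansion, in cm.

Δh = 14 cm

Layer 1 at 22 °C → α = 1.9×10⁻⁴ K⁻¹
Layer 2 at 13 °C → α = 1.3×10⁻⁴ K⁻¹
Layer 3 at 2.1 °C → α = 0.65×10⁻⁴ K⁻¹
Layer 1: 180 × 1.4 × 1.9×10⁻⁴ = 0.04788 m
Layer 2: 1.2 × 460 × 1.3×10⁻⁴ = 0.07176 m
640–2140 m: 0.25 × 0.65×10⁻⁴ × 1500 = 0.024375 m
Δh = 0.04788 + 0.07176 + 0.024375 = 0.144015 m ≈ 14 cm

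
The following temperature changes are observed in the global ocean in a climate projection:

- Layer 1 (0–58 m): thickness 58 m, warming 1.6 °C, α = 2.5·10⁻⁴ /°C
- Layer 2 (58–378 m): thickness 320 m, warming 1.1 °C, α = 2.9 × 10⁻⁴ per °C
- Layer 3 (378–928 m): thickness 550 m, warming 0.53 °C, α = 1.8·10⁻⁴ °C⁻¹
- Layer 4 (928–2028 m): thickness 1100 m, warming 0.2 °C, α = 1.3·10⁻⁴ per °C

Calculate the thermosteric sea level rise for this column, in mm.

206 mm

Layer 1: 58 × 2.5×10⁻⁴ × 1.6 = 0.02320 m
Layer 2: 1.1 × 320 × 2.9×10⁻⁴ = 0.10208 m
Layer 3: 1.8×10⁻⁴ × 0.53 × 550 = 0.05247 m
Layer 4: 1.3×10⁻⁴ × 0.2 × 1100 = 0.02860 m
Δh = 0.02320 + 0.10208 + 0.05247 + 0.02860 = 0.20635 m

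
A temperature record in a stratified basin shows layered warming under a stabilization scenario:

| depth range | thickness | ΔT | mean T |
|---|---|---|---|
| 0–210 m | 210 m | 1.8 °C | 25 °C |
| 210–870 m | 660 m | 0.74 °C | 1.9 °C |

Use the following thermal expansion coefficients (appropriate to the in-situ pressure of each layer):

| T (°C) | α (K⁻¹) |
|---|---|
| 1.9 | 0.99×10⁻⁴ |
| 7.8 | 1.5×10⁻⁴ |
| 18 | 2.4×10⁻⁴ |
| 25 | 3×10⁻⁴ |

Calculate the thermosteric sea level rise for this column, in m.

Layer 1 at 25 °C → α = 3×10⁻⁴ K⁻¹
Layer 2 at 1.9 °C → α = 0.99×10⁻⁴ K⁻¹
0–210 m: 210 × 3×10⁻⁴ × 1.8 = 0.11340 m
210–870 m: 0.74 × 0.99×10⁻⁴ × 660 = 0.0483516 m
Δh = 0.11340 + 0.0483516 = 0.1617516 m

0.162 m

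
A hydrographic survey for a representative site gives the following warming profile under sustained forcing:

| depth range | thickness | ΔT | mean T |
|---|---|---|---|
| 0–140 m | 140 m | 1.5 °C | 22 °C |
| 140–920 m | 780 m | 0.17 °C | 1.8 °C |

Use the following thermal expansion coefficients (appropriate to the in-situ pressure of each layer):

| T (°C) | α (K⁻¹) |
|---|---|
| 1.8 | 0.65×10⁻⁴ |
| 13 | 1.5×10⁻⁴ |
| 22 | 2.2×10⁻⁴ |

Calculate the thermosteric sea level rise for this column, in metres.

0.0548 m

Layer 1 at 22 °C → α = 2.2×10⁻⁴ K⁻¹
Layer 2 at 1.8 °C → α = 0.65×10⁻⁴ K⁻¹
Layer 1: 140 × 2.2×10⁻⁴ × 1.5 = 0.04620 m
140–920 m: 0.65×10⁻⁴ × 780 × 0.17 = 0.008619 m
Δh = 0.04620 + 0.008619 = 0.054819 m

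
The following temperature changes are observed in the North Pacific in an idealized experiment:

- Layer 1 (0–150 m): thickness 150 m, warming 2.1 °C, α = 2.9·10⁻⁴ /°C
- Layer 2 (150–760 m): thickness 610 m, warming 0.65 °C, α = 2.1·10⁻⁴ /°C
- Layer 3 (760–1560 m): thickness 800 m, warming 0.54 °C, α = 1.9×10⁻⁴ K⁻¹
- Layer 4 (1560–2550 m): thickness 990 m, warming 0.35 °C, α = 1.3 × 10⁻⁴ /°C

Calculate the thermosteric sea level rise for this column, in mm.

0–150 m: 2.1 × 2.9×10⁻⁴ × 150 = 0.09135 m
0.65 × 2.1×10⁻⁴ × 610 = 0.083265 m
0.54 × 1.9×10⁻⁴ × 800 = 0.08208 m
1560–2550 m: 0.35 × 990 × 1.3×10⁻⁴ = 0.045045 m
Δh = 0.09135 + 0.083265 + 0.08208 + 0.045045 = 0.30174 m

Δh = 302 mm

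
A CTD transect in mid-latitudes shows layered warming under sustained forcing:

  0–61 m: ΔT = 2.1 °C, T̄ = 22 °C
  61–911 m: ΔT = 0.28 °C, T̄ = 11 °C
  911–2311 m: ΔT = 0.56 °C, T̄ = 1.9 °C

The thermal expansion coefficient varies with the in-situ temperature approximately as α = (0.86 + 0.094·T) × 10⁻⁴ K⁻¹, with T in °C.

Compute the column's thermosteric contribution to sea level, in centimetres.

Layer 1: α = (0.86 + 0.094×22)×10⁻⁴ = 2.928×10⁻⁴ K⁻¹
Layer 2: α = (0.86 + 0.094×11)×10⁻⁴ = 1.894×10⁻⁴ K⁻¹
Layer 3: α = (0.86 + 0.094×1.9)×10⁻⁴ = 1.0386×10⁻⁴ K⁻¹
2.1 × 61 × 2.928×10⁻⁴ = 0.03750768 m
61–911 m: 0.28 × 850 × 1.894×10⁻⁴ = 0.0450772 m
0.56 × 1.0386×10⁻⁴ × 1400 = 0.08142624 m
Δh = 0.03750768 + 0.0450772 + 0.08142624 = 0.16401112 m

Δh = 16 cm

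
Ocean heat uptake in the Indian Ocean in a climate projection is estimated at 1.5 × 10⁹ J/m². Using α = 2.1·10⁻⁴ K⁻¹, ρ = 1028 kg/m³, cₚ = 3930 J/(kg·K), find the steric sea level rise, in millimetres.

Δh = αQ/(ρcₚ) = 2.1×10⁻⁴ × 1.5×10⁹ / (1028 × 3930) ≈ 0.07797 m

Δh ≈ 78.0 mm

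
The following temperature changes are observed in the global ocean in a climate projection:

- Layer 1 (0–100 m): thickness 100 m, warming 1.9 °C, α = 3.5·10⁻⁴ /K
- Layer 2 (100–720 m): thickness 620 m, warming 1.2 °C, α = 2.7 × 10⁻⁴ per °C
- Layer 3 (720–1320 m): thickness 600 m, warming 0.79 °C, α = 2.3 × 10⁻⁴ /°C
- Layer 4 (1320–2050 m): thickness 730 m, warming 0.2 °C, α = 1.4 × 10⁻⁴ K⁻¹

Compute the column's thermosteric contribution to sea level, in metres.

Δh = 0.397 m

100 × 1.9 × 3.5×10⁻⁴ = 0.06650 m
100–720 m: 2.7×10⁻⁴ × 1.2 × 620 = 0.20088 m
720–1320 m: 2.3×10⁻⁴ × 0.79 × 600 = 0.10902 m
Layer 4: 730 × 0.2 × 1.4×10⁻⁴ = 0.02044 m
Δh = 0.06650 + 0.20088 + 0.10902 + 0.02044 = 0.39684 m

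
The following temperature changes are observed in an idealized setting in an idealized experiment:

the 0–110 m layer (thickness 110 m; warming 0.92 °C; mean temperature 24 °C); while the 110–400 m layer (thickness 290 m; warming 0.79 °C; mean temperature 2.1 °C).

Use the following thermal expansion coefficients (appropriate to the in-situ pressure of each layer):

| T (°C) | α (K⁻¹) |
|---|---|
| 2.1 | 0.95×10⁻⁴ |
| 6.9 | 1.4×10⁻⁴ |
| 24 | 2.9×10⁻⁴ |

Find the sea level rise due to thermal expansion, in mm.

about 51 mm

Layer 1 at 24 °C → α = 2.9×10⁻⁴ K⁻¹
Layer 2 at 2.1 °C → α = 0.95×10⁻⁴ K⁻¹
0–110 m: 0.92 × 2.9×10⁻⁴ × 110 = 0.029348 m
0.95×10⁻⁴ × 290 × 0.79 = 0.0217645 m
Δh = 0.029348 + 0.0217645 = 0.0511125 m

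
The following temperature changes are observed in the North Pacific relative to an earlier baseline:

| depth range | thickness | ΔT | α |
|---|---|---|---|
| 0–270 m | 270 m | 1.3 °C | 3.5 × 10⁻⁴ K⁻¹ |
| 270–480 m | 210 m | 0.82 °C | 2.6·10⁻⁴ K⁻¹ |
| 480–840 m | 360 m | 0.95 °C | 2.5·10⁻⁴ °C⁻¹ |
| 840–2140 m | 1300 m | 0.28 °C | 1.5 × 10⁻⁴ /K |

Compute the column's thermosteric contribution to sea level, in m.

Layer 1: 270 × 3.5×10⁻⁴ × 1.3 = 0.12285 m
270–480 m: 2.6×10⁻⁴ × 0.82 × 210 = 0.044772 m
Layer 3: 0.95 × 360 × 2.5×10⁻⁴ = 0.08550 m
Layer 4: 1.5×10⁻⁴ × 1300 × 0.28 = 0.05460 m
Δh = 0.12285 + 0.044772 + 0.08550 + 0.05460 = 0.307722 m ≈ 0.31 m

0.31 m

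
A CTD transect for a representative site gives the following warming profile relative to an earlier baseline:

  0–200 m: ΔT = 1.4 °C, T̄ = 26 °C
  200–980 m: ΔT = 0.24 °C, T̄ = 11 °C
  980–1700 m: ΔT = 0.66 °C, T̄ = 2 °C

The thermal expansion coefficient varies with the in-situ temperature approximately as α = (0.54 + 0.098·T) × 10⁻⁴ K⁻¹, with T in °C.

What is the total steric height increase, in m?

0.15 m

Layer 1: α = (0.54 + 0.098×26)×10⁻⁴ = 3.088×10⁻⁴ K⁻¹
Layer 2: α = (0.54 + 0.098×11)×10⁻⁴ = 1.618×10⁻⁴ K⁻¹
Layer 3: α = (0.54 + 0.098×2)×10⁻⁴ = 0.736×10⁻⁴ K⁻¹
Layer 1: 200 × 3.088×10⁻⁴ × 1.4 = 0.086464 m
Layer 2: 0.24 × 1.618×10⁻⁴ × 780 = 0.03028896 m
980–1700 m: 0.736×10⁻⁴ × 720 × 0.66 = 0.03497472 m
Δh = 0.086464 + 0.03028896 + 0.03497472 = 0.15172768 m ≈ 0.15 m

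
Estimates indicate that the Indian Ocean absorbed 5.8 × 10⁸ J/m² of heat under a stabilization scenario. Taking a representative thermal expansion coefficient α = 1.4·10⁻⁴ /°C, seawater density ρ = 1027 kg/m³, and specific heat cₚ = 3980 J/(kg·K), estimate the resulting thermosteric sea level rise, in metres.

Δh ≈ 0.020 m

Δh = αQ/(ρcₚ) = 1.4×10⁻⁴ × 5.8×10⁸ / (1027 × 3980) ≈ 0.019866 m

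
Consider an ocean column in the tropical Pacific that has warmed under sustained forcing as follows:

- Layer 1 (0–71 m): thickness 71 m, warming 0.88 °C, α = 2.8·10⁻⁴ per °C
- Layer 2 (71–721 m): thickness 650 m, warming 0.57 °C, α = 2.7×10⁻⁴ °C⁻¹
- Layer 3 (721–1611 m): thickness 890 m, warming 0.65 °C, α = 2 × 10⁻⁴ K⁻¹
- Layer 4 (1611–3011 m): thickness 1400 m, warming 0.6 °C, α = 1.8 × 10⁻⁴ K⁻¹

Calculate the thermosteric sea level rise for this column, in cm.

Δh ≈ 38.4 cm

0.88 × 71 × 2.8×10⁻⁴ = 0.0174944 m
2.7×10⁻⁴ × 650 × 0.57 = 0.100035 m
2×10⁻⁴ × 0.65 × 890 = 0.11570 m
1611–3011 m: 1.8×10⁻⁴ × 1400 × 0.6 = 0.15120 m
Δh = 0.0174944 + 0.100035 + 0.11570 + 0.15120 = 0.3844294 m ≈ 38.4 cm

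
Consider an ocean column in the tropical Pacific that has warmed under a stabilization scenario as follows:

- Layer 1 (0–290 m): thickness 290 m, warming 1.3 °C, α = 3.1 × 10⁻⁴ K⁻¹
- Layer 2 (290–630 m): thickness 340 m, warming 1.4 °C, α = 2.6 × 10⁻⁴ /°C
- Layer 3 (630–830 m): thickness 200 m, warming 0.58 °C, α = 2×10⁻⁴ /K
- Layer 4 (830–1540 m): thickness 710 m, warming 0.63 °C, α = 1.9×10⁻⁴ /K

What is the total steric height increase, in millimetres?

Layer 1: 1.3 × 290 × 3.1×10⁻⁴ = 0.11687 m
340 × 1.4 × 2.6×10⁻⁴ = 0.12376 m
Layer 3: 200 × 0.58 × 2×10⁻⁴ = 0.02320 m
830–1540 m: 0.63 × 1.9×10⁻⁴ × 710 = 0.084987 m
Δh = 0.11687 + 0.12376 + 0.02320 + 0.084987 = 0.348817 m ≈ 350 mm

350 mm of thermosteric rise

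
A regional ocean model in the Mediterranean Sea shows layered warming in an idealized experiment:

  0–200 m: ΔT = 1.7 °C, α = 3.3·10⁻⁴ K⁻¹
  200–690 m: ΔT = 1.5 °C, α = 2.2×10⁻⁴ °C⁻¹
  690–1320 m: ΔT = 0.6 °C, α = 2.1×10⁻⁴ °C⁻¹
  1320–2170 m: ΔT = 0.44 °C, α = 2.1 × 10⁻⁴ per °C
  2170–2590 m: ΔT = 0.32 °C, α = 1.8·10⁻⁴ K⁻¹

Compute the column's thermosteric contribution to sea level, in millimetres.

about 460 mm

0–200 m: 200 × 3.3×10⁻⁴ × 1.7 = 0.11220 m
Layer 2: 1.5 × 490 × 2.2×10⁻⁴ = 0.16170 m
0.6 × 630 × 2.1×10⁻⁴ = 0.07938 m
Layer 4: 850 × 0.44 × 2.1×10⁻⁴ = 0.07854 m
2170–2590 m: 1.8×10⁻⁴ × 0.32 × 420 = 0.024192 m
Δh = 0.11220 + 0.16170 + 0.07938 + 0.07854 + 0.024192 = 0.456012 m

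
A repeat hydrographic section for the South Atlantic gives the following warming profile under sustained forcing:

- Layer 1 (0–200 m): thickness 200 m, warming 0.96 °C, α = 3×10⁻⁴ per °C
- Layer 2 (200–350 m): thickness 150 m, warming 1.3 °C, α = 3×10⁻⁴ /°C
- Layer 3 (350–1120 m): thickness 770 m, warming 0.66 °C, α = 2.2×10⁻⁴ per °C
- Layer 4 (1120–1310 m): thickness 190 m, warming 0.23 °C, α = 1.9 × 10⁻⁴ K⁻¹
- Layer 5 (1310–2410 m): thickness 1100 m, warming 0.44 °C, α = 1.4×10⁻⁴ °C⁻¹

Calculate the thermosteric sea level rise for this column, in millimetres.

Δh ≈ 300 mm

Layer 1: 0.96 × 200 × 3×10⁻⁴ = 0.05760 m
Layer 2: 3×10⁻⁴ × 150 × 1.3 = 0.05850 m
350–1120 m: 2.2×10⁻⁴ × 0.66 × 770 = 0.111804 m
Layer 4: 190 × 0.23 × 1.9×10⁻⁴ = 0.008303 m
0.44 × 1.4×10⁻⁴ × 1100 = 0.06776 m
Δh = 0.05760 + 0.05850 + 0.111804 + 0.008303 + 0.06776 = 0.303967 m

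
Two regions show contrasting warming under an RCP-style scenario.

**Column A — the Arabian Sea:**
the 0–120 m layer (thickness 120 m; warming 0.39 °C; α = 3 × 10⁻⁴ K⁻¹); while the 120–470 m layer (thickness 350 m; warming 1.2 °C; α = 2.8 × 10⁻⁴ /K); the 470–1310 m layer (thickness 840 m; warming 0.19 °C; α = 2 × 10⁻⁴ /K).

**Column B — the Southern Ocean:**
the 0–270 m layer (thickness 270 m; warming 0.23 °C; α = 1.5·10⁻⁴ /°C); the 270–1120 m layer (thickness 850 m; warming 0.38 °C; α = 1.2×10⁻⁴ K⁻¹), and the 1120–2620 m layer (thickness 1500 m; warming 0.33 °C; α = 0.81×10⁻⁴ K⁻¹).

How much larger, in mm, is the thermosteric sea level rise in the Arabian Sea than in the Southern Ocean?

75 mm

A 3×10⁻⁴ × 0.39 × 120 = 0.01404 m
A 120–470 m: 350 × 2.8×10⁻⁴ × 1.2 = 0.11760 m
A 470–1310 m: 0.19 × 840 × 2×10⁻⁴ = 0.03192 m
A total: 0.16356 m
B 0–270 m: 1.5×10⁻⁴ × 0.23 × 270 = 0.009315 m
B Layer 2: 1.2×10⁻⁴ × 0.38 × 850 = 0.03876 m
B 0.81×10⁻⁴ × 1500 × 0.33 = 0.040095 m
B total: 0.08817 m
Difference: 0.16356 − 0.08817 = 0.07539 m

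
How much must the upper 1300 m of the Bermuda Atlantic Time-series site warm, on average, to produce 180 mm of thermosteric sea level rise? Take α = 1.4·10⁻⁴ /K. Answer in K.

ΔT = Δh/(αH) = 0.18 / (1.4×10⁻⁴ × 1300) ≈ 0.9890 K

about 0.989 K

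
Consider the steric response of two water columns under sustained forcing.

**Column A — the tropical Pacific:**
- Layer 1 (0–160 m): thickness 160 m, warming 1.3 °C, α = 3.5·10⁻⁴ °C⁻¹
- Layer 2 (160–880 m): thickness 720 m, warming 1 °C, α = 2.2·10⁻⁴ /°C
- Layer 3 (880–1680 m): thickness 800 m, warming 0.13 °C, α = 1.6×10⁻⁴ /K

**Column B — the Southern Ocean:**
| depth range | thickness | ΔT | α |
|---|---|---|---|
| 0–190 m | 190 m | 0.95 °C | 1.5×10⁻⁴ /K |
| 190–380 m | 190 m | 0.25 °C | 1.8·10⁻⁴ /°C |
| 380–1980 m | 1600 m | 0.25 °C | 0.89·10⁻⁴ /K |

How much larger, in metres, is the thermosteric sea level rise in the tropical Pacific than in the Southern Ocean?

A 1.3 × 3.5×10⁻⁴ × 160 = 0.07280 m
A 160–880 m: 720 × 2.2×10⁻⁴ × 1 = 0.15840 m
A 880–1680 m: 1.6×10⁻⁴ × 800 × 0.13 = 0.01664 m
A total: 0.24784 m
B 0–190 m: 190 × 0.95 × 1.5×10⁻⁴ = 0.027075 m
B Layer 2: 1.8×10⁻⁴ × 190 × 0.25 = 0.00855 m
B 380–1980 m: 0.25 × 0.89×10⁻⁴ × 1600 = 0.03560 m
B total: 0.071225 m
Difference: 0.24784 − 0.071225 = 0.176615 m

0.18 m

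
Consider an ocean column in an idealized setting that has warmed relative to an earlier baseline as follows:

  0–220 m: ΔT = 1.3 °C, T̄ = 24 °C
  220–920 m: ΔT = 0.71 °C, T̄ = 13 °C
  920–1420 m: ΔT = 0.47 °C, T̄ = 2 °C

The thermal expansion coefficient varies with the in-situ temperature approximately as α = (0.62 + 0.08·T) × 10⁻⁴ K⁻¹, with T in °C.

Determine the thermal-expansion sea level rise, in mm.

Δh = 173 mm

Layer 1: α = (0.62 + 0.08×24)×10⁻⁴ = 2.54×10⁻⁴ K⁻¹
Layer 2: α = (0.62 + 0.08×13)×10⁻⁴ = 1.66×10⁻⁴ K⁻¹
Layer 3: α = (0.62 + 0.08×2)×10⁻⁴ = 0.78×10⁻⁴ K⁻¹
220 × 2.54×10⁻⁴ × 1.3 = 0.072644 m
220–920 m: 0.71 × 1.66×10⁻⁴ × 700 = 0.082502 m
920–1420 m: 0.78×10⁻⁴ × 500 × 0.47 = 0.01833 m
Δh = 0.072644 + 0.082502 + 0.01833 = 0.173476 m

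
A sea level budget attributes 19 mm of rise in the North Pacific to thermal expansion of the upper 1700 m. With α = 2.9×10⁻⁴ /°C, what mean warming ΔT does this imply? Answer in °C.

ΔT = Δh/(αH) = 0.019 / (2.9×10⁻⁴ × 1700) ≈ 0.03854 °C

ΔT ≈ 0.0385 °C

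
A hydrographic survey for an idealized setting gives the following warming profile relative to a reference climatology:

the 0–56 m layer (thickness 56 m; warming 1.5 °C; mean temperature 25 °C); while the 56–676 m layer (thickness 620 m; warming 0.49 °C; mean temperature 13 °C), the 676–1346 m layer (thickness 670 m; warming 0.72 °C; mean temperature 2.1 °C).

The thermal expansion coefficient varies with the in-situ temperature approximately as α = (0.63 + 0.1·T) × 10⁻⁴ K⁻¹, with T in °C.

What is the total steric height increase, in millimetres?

130 mm

Layer 1: α = (0.63 + 0.1×25)×10⁻⁴ = 3.13×10⁻⁴ K⁻¹
Layer 2: α = (0.63 + 0.1×13)×10⁻⁴ = 1.93×10⁻⁴ K⁻¹
Layer 3: α = (0.63 + 0.1×2.1)×10⁻⁴ = 0.84×10⁻⁴ K⁻¹
Layer 1: 56 × 1.5 × 3.13×10⁻⁴ = 0.026292 m
Layer 2: 1.93×10⁻⁴ × 0.49 × 620 = 0.0586334 m
676–1346 m: 0.72 × 0.84×10⁻⁴ × 670 = 0.0405216 m
Δh = 0.026292 + 0.0586334 + 0.0405216 = 0.125447 m ≈ 130 mm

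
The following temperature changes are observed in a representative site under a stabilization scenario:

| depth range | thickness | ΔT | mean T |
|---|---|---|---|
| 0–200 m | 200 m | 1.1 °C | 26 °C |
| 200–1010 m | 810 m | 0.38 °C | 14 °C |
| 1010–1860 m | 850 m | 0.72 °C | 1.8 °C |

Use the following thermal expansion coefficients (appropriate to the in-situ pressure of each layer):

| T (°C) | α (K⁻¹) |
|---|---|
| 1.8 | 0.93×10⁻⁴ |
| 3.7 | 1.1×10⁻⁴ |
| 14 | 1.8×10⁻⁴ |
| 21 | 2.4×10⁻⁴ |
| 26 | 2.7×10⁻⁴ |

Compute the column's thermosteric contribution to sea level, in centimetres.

Layer 1 at 26 °C → α = 2.7×10⁻⁴ K⁻¹
Layer 2 at 14 °C → α = 1.8×10⁻⁴ K⁻¹
Layer 3 at 1.8 °C → α = 0.93×10⁻⁴ K⁻¹
200 × 1.1 × 2.7×10⁻⁴ = 0.05940 m
Layer 2: 0.38 × 1.8×10⁻⁴ × 810 = 0.055404 m
Layer 3: 0.93×10⁻⁴ × 0.72 × 850 = 0.056916 m
Δh = 0.05940 + 0.055404 + 0.056916 = 0.17172 m

17 cm of thermosteric rise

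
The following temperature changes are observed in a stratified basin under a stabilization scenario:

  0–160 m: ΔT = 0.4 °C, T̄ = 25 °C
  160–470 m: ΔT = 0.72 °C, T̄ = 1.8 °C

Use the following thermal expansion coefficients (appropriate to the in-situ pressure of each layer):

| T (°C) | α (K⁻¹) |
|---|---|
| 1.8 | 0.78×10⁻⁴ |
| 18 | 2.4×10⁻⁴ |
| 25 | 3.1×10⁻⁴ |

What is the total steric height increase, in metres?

about 0.0372 m

Layer 1 at 25 °C → α = 3.1×10⁻⁴ K⁻¹
Layer 2 at 1.8 °C → α = 0.78×10⁻⁴ K⁻¹
160 × 0.4 × 3.1×10⁻⁴ = 0.01984 m
160–470 m: 310 × 0.72 × 0.78×10⁻⁴ = 0.0174096 m
Δh = 0.01984 + 0.0174096 = 0.0372496 m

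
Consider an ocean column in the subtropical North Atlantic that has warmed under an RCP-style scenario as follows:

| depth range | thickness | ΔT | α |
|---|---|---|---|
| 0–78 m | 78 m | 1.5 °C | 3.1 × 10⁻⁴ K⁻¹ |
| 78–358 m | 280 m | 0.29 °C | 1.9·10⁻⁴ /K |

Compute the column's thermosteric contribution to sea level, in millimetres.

Layer 1: 1.5 × 78 × 3.1×10⁻⁴ = 0.03627 m
78–358 m: 0.29 × 1.9×10⁻⁴ × 280 = 0.015428 m
Δh = 0.03627 + 0.015428 = 0.051698 m ≈ 51.7 mm

51.7 mm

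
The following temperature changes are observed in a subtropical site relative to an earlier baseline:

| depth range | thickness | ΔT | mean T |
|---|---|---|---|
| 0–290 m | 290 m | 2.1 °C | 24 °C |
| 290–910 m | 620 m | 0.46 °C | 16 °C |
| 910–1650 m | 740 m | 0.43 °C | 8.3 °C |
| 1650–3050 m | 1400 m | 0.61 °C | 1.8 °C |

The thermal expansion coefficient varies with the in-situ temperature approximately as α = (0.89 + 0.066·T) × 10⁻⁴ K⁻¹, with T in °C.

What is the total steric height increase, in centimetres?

Layer 1: α = (0.89 + 0.066×24)×10⁻⁴ = 2.474×10⁻⁴ K⁻¹
Layer 2: α = (0.89 + 0.066×16)×10⁻⁴ = 1.946×10⁻⁴ K⁻¹
Layer 3: α = (0.89 + 0.066×8.3)×10⁻⁴ = 1.4378×10⁻⁴ K⁻¹
Layer 4: α = (0.89 + 0.066×1.8)×10⁻⁴ = 1.0088×10⁻⁴ K⁻¹
0–290 m: 290 × 2.1 × 2.474×10⁻⁴ = 0.1506666 m
Layer 2: 0.46 × 1.946×10⁻⁴ × 620 = 0.05549992 m
740 × 1.4378×10⁻⁴ × 0.43 = 0.045750796 m
Layer 4: 0.61 × 1.0088×10⁻⁴ × 1400 = 0.08615152 m
Δh = 0.1506666 + 0.05549992 + 0.045750796 + 0.08615152 = 0.338068836 m ≈ 34 cm

about 34 cm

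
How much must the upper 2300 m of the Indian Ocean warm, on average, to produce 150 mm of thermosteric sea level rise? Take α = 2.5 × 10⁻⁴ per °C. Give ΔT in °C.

ΔT ≈ 0.26 °C

ΔT = Δh/(αH) = 0.15 / (2.5×10⁻⁴ × 2300) ≈ 0.2609 °C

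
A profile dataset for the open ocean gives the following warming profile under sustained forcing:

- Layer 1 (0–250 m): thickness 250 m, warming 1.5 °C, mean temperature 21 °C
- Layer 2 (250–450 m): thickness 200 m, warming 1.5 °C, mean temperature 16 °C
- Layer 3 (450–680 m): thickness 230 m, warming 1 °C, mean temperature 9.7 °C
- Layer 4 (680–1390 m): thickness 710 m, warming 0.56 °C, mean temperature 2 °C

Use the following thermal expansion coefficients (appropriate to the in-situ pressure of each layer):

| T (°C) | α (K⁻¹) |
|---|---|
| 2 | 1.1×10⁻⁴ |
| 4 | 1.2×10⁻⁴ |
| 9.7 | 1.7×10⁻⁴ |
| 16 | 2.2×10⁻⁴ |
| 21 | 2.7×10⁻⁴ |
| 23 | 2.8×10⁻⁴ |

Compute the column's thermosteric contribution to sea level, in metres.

Δh ≈ 0.250 m

Layer 1 at 21 °C → α = 2.7×10⁻⁴ K⁻¹
Layer 2 at 16 °C → α = 2.2×10⁻⁴ K⁻¹
Layer 3 at 9.7 °C → α = 1.7×10⁻⁴ K⁻¹
Layer 4 at 2 °C → α = 1.1×10⁻⁴ K⁻¹
0–250 m: 1.5 × 250 × 2.7×10⁻⁴ = 0.10125 m
Layer 2: 1.5 × 200 × 2.2×10⁻⁴ = 0.06600 m
Layer 3: 230 × 1.7×10⁻⁴ × 1 = 0.03910 m
680–1390 m: 1.1×10⁻⁴ × 710 × 0.56 = 0.043736 m
Δh = 0.10125 + 0.06600 + 0.03910 + 0.043736 = 0.250086 m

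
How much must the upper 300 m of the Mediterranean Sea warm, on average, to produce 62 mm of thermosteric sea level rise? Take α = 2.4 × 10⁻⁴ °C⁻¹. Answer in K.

about 0.861 K

ΔT = Δh/(αH) = 0.062 / (2.4×10⁻⁴ × 300) ≈ 0.8611 K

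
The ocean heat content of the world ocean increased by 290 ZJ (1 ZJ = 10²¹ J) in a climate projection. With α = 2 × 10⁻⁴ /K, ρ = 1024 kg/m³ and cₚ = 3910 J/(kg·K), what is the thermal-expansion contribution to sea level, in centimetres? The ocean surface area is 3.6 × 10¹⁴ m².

Per unit area: Q = 290×10²¹ / (3.6×10¹⁴) ≈ 8.056×10⁸ J/m²
Δh = αQ/(ρcₚ) = 2×10⁻⁴ × 8.056×10⁸ / (1024 × 3910) ≈ 0.040241 m

4.02 cm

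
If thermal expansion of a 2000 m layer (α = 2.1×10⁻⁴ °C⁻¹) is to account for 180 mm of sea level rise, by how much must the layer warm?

about 0.429 K

ΔT = Δh/(αH) = 0.18 / (2.1×10⁻⁴ × 2000) ≈ 0.4286 K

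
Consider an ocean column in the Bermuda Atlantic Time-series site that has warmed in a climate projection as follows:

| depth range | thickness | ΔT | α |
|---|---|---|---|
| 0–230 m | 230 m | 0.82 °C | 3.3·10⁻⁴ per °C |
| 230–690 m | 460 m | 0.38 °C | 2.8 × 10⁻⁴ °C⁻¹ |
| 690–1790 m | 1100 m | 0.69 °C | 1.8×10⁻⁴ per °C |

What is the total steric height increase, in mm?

Layer 1: 230 × 0.82 × 3.3×10⁻⁴ = 0.062238 m
Layer 2: 2.8×10⁻⁴ × 0.38 × 460 = 0.048944 m
1.8×10⁻⁴ × 0.69 × 1100 = 0.13662 m
Δh = 0.062238 + 0.048944 + 0.13662 = 0.247802 m

250 mm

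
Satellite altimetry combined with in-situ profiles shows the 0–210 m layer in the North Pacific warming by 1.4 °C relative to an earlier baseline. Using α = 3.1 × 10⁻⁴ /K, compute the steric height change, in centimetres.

Δh = αΔT·H = 3.1×10⁻⁴ × 1.4 × 210 = 0.09114 m

Δh ≈ 9.11 cm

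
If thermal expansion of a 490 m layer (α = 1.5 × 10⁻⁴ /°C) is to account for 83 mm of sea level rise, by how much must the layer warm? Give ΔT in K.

ΔT = Δh/(αH) = 0.083 / (1.5×10⁻⁴ × 490) ≈ 1.129 K

about 1.13 K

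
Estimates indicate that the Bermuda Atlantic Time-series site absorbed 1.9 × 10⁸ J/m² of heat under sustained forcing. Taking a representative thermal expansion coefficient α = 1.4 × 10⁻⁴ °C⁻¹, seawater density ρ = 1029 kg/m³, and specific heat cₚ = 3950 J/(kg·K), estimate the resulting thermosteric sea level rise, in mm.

about 6.54 mm

Δh = αQ/(ρcₚ) = 1.4×10⁻⁴ × 1.9×10⁸ / (1029 × 3950) ≈ 0.0065444 m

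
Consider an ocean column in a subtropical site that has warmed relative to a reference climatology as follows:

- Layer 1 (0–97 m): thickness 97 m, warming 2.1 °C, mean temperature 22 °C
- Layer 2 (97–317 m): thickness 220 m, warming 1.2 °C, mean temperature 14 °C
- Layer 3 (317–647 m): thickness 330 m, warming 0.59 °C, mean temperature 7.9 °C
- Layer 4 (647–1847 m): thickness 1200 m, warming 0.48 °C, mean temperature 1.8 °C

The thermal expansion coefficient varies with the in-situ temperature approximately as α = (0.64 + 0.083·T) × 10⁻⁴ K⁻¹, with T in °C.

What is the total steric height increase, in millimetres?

Layer 1: α = (0.64 + 0.083×22)×10⁻⁴ = 2.466×10⁻⁴ K⁻¹
Layer 2: α = (0.64 + 0.083×14)×10⁻⁴ = 1.802×10⁻⁴ K⁻¹
Layer 3: α = (0.64 + 0.083×7.9)×10⁻⁴ = 1.2957×10⁻⁴ K⁻¹
Layer 4: α = (0.64 + 0.083×1.8)×10⁻⁴ = 0.7894×10⁻⁴ K⁻¹
2.1 × 97 × 2.466×10⁻⁴ = 0.05023242 m
Layer 2: 1.2 × 220 × 1.802×10⁻⁴ = 0.0475728 m
1.2957×10⁻⁴ × 330 × 0.59 = 0.025227279 m
Layer 4: 0.48 × 0.7894×10⁻⁴ × 1200 = 0.04546944 m
Δh = 0.05023242 + 0.0475728 + 0.025227279 + 0.04546944 = 0.168501939 m ≈ 170 mm

170 mm of thermosteric rise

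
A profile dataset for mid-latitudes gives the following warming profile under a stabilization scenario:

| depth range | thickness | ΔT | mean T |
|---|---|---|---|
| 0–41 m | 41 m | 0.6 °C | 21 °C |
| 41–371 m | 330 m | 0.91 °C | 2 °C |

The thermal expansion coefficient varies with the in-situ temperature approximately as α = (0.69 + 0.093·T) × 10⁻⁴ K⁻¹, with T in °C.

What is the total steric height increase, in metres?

Δh ≈ 0.0328 m

Layer 1: α = (0.69 + 0.093×21)×10⁻⁴ = 2.643×10⁻⁴ K⁻¹
Layer 2: α = (0.69 + 0.093×2)×10⁻⁴ = 0.876×10⁻⁴ K⁻¹
0–41 m: 41 × 0.6 × 2.643×10⁻⁴ = 0.00650178 m
Layer 2: 330 × 0.91 × 0.876×10⁻⁴ = 0.02630628 m
Δh = 0.00650178 + 0.02630628 = 0.03280806 m ≈ 0.0328 m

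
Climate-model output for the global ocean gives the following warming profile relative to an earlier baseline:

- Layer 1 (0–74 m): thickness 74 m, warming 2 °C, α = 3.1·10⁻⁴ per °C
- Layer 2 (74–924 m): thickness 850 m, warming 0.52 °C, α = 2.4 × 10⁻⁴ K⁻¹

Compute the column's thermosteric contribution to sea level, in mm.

2 × 74 × 3.1×10⁻⁴ = 0.04588 m
Layer 2: 850 × 0.52 × 2.4×10⁻⁴ = 0.10608 m
Δh = 0.04588 + 0.10608 = 0.15196 m

about 150 mm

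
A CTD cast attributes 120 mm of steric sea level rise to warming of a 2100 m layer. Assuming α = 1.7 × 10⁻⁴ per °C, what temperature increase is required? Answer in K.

about 0.34 K

ΔT = Δh/(αH) = 0.12 / (1.7×10⁻⁴ × 2100) ≈ 0.3361 K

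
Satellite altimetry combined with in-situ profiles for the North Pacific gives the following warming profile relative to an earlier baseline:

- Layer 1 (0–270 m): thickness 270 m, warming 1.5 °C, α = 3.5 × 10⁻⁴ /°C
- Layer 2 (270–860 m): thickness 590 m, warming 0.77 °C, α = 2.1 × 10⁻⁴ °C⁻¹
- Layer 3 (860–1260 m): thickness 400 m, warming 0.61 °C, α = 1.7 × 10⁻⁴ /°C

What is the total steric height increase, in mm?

279 mm of thermosteric rise

Layer 1: 3.5×10⁻⁴ × 270 × 1.5 = 0.14175 m
2.1×10⁻⁴ × 0.77 × 590 = 0.095403 m
400 × 1.7×10⁻⁴ × 0.61 = 0.04148 m
Δh = 0.14175 + 0.095403 + 0.04148 = 0.278633 m ≈ 279 mm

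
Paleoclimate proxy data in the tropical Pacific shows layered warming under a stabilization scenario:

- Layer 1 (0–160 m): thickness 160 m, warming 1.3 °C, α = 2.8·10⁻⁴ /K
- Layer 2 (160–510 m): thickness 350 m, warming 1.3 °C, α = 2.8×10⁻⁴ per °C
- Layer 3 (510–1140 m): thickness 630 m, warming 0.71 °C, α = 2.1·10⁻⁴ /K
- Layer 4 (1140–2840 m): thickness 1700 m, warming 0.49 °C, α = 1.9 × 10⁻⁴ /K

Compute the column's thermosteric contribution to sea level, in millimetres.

Δh ≈ 438 mm

0–160 m: 1.3 × 160 × 2.8×10⁻⁴ = 0.05824 m
350 × 1.3 × 2.8×10⁻⁴ = 0.12740 m
Layer 3: 630 × 0.71 × 2.1×10⁻⁴ = 0.093933 m
1140–2840 m: 1700 × 1.9×10⁻⁴ × 0.49 = 0.15827 m
Δh = 0.05824 + 0.12740 + 0.093933 + 0.15827 = 0.437843 m ≈ 438 mm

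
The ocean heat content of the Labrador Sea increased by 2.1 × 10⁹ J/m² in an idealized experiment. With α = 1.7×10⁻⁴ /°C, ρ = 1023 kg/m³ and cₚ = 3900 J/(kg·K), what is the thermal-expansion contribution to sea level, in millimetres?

Δh = αQ/(ρcₚ) = 1.7×10⁻⁴ × 2.1×10⁹ / (1023 × 3900) ≈ 0.08948 m

Δh = 89 mm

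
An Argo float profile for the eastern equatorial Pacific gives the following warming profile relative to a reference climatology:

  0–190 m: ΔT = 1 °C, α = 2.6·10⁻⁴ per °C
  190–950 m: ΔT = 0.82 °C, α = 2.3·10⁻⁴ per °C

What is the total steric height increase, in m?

190 × 1 × 2.6×10⁻⁴ = 0.04940 m
760 × 0.82 × 2.3×10⁻⁴ = 0.143336 m
Δh = 0.04940 + 0.143336 = 0.192736 m ≈ 0.193 m

0.193 m of thermosteric rise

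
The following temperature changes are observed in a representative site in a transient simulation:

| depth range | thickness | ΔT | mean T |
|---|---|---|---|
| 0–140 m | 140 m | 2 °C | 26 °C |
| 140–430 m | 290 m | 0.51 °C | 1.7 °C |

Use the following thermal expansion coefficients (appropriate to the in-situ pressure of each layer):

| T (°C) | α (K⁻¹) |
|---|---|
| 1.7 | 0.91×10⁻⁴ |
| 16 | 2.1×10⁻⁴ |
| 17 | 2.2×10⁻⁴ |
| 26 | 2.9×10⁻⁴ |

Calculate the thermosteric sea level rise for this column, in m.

Layer 1 at 26 °C → α = 2.9×10⁻⁴ K⁻¹
Layer 2 at 1.7 °C → α = 0.91×10⁻⁴ K⁻¹
0–140 m: 140 × 2 × 2.9×10⁻⁴ = 0.08120 m
0.51 × 0.91×10⁻⁴ × 290 = 0.0134589 m
Δh = 0.08120 + 0.0134589 = 0.0946589 m

Δh = 0.0947 m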